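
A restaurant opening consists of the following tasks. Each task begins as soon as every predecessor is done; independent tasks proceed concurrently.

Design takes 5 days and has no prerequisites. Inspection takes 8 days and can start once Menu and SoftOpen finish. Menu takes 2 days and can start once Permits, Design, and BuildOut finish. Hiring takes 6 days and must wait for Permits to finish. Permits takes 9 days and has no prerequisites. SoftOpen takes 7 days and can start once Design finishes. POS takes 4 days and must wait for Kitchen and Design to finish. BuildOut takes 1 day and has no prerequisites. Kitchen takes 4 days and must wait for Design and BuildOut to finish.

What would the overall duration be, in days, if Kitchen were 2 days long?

20

Critical path before the change: Design→SoftOpen→Inspection = 5+7+8 = 20 giving 20 days.
Kitchen is off the critical path — its longest chain is 13 days, giving 7 of slack.
That remains the longest chain; total 20 days.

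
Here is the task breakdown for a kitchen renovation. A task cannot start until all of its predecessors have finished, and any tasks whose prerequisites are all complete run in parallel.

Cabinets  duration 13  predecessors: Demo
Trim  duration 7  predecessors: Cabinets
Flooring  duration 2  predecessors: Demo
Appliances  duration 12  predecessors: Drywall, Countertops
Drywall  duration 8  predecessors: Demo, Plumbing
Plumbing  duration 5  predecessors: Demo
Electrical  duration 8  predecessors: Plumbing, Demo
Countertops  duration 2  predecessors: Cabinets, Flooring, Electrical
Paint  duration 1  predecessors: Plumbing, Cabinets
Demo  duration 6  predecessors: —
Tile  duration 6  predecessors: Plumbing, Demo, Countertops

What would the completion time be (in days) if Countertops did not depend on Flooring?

Before: longest chain Demo→Plumbing→Electrical→Countertops→Appliances = 6+5+8+2+12 = 33, finish 33.
Dropping Flooring→Countertops doesn't change Countertops's earliest start (19); another predecessor still binds.
The longest chain is now Demo→Plumbing→Electrical→Countertops→Appliances = 6+5+8+2+12 = 33, so the plan takes 33 days.

33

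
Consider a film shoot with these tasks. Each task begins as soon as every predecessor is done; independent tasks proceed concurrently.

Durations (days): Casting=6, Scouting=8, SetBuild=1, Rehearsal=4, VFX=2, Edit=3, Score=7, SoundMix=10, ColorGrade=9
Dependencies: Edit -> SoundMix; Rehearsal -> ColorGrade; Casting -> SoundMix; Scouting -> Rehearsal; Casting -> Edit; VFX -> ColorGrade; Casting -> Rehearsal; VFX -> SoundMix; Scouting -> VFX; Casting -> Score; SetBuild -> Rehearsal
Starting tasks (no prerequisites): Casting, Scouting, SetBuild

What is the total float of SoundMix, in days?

1

Critical path: Scouting→Rehearsal→ColorGrade = 8+4+9 = 21, so the finish is 21 days.
Longest path through SoundMix: 20 days (earliest finish 20, latest finish 21).
So SoundMix can slip 21 − 20 = 1 day.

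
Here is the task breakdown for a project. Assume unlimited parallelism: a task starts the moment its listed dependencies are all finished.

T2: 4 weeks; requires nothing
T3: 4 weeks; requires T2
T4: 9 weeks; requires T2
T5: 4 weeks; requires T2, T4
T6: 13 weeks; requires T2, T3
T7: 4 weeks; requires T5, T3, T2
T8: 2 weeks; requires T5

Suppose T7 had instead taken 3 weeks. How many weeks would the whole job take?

21

Baseline: T2→T4→T5→T7 = 4+9+4+4 = 21 → 21 weeks.
T7 lies on that path, so at 3 weeks the path becomes 20 weeks.
The binding chain switches to T2→T3→T6 = 4+4+13 = 21; finish 21 weeks.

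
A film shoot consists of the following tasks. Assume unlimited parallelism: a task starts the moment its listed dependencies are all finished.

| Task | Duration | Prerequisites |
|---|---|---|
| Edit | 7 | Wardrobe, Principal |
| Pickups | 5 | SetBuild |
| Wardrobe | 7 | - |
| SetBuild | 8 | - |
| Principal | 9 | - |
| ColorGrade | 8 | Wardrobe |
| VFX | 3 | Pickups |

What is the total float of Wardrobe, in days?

1

SetBuild→Pickups→VFX = 8+5+3 = 16 sets the makespan at 16 days.
Wardrobe finishes as early as 7 and must finish by 8.
So Wardrobe can slip 8 − 7 = 1 day.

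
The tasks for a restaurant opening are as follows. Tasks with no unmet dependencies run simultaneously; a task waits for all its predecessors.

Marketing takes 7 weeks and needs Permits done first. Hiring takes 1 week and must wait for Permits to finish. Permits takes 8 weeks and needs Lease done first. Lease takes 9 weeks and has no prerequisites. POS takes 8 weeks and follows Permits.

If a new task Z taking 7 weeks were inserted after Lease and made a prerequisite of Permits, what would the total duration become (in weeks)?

32

Originally the restaurant opening takes 25 weeks.
With Z inserted, Permits now waits for max(Lease, Z).
New critical path: Lease→Z→Permits→POS = 9+7+8+8 = 32 ⇒ 32 weeks.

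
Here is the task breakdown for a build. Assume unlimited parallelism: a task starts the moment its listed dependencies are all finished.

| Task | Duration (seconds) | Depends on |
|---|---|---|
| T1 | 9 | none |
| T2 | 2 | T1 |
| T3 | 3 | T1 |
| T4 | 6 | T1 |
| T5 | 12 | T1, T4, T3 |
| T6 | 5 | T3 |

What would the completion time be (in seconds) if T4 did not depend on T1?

Original critical path: T1→T4→T5 = 9+6+12 = 27 ⇒ 27 seconds.
Without T1→T4, T4's earliest start moves from 9 to 0.
The longest chain is now T1→T3→T5 = 9+3+12 = 24, so the project takes 24 seconds.

24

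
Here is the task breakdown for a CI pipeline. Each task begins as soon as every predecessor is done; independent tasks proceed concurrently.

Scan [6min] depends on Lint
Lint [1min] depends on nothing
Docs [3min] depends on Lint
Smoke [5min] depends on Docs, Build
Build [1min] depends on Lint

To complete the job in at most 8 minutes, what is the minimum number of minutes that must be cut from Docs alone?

Current finish: 9 minutes; target: 8.
Docs is on every critical path, so each minute cut from Docs cuts the finish by one (this holds down to a finish of 7).
Need 9 − 8 = 1 minute off Docs → Docs becomes 2 minutes, finish becomes 8.

1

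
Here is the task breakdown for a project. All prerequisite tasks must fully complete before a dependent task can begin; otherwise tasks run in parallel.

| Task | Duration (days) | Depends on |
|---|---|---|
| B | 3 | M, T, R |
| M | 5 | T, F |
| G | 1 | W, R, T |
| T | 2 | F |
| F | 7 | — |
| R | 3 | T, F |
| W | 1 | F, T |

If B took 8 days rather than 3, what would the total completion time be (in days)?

22

Baseline: F→T→M→B = 7+2+5+3 = 17 → 17 days.
B is on the critical path; changing it to 8 makes that path 22 days.
The critical path is still F→T→M→B; finish is now 22 days.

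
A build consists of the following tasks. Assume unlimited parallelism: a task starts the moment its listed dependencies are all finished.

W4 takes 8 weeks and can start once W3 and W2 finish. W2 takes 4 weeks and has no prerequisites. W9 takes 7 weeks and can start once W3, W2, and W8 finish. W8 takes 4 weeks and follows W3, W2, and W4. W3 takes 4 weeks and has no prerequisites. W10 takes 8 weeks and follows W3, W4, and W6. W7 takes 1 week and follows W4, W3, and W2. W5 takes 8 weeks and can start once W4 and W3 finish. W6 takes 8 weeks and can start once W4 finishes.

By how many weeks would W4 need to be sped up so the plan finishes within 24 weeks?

4

Current finish: 28 weeks; target: 24.
W4 is on every critical path, so each week cut from W4 cuts the finish by one (this holds down to a finish of 21).
Need 28 − 24 = 4 weeks off W4 → W4 becomes 4 weeks, finish becomes 24.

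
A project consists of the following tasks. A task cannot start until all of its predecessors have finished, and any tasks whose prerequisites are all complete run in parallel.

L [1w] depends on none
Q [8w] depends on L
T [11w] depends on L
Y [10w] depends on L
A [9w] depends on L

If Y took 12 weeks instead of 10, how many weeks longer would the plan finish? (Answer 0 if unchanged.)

Baseline: L→T = 1+11 = 12 → 12 weeks.
Y is off the critical path — its longest chain is 11 weeks, giving 1 of slack.
The binding chain switches to L→Y = 1+12 = 13; finish 13 weeks.
Change in finish: 13 − 12 = +1 weeks.

1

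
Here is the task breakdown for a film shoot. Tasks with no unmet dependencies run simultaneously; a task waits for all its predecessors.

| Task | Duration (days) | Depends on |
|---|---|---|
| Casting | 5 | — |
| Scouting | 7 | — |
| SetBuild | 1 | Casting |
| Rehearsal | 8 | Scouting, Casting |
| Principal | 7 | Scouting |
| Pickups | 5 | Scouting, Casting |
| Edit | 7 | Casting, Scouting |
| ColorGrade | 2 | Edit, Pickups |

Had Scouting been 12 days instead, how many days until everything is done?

Actual critical path: Scouting→Edit→ColorGrade = 7+7+2 = 16 ⇒ 16 days.
Scouting is on the critical path; changing it to 12 makes that path 21 days.
The critical path is still Scouting→Edit→ColorGrade; finish is now 21 days.

21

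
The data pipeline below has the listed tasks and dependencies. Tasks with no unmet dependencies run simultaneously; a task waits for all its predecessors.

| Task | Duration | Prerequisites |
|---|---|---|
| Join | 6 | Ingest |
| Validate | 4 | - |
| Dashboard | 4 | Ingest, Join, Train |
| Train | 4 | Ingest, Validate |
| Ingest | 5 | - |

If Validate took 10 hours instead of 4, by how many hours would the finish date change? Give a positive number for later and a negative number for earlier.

3

Critical path before the change: Ingest→Join→Dashboard = 5+6+4 = 15 giving 15 hours.
The longest path through Validate is only 12 hours, so Validate has float 3.
Now Validate→Train→Dashboard = 10+4+4 = 18 is longest, so the finish becomes 18 hours.
Change in finish: 18 − 15 = +3 hours.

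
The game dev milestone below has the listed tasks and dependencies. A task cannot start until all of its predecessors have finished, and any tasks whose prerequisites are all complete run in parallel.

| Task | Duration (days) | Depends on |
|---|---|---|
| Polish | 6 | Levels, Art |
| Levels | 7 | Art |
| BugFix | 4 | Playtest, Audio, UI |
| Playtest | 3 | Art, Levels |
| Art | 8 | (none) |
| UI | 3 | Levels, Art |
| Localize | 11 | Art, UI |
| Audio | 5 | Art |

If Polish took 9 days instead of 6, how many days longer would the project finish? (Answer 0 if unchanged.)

0

As given, the longest chain is Art→Levels→UI→Localize = 8+7+3+11 = 29, so the finish is 29 days.
Polish has 8 days of float (longest path through it is 21).
No other chain overtakes it, so the finish is 29 days.
Change in finish: 29 − 29 = +0 days.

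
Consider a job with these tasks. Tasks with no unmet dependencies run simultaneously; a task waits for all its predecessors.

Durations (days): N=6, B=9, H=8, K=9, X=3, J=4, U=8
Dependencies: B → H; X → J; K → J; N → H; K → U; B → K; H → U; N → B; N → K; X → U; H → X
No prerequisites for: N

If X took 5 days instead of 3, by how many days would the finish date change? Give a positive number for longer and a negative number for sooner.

2

Baseline: N→B→H→X→U = 6+9+8+3+8 = 34 → 34 days.
X is on the critical path; changing it to 5 makes that path 36 days.
No other chain overtakes it, so the finish is 36 days.
Change in finish: 36 − 34 = +2 days.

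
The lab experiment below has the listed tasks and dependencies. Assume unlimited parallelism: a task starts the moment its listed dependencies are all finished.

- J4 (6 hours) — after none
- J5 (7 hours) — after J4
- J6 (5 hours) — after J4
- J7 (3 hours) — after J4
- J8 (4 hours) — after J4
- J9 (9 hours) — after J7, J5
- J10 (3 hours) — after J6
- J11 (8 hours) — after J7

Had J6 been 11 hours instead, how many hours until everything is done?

22

The binding path is J4→J5→J9 = 6+7+9 = 22; finish at 22 hours.
J6 is off the critical path — its longest chain is 14 hours, giving 8 of slack.
The critical path is still J4→J5→J9; finish is now 22 hours.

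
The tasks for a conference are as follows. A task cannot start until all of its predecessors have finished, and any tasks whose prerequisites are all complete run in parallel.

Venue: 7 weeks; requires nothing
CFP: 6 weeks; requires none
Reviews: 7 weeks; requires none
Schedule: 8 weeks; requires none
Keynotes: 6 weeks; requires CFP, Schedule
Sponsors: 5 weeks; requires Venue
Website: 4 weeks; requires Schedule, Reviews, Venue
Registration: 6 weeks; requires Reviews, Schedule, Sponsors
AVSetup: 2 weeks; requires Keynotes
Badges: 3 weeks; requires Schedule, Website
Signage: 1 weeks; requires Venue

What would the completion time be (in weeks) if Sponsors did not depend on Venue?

Before: longest chain Venue→Sponsors→Registration = 7+5+6 = 18, finish 18.
Without Venue→Sponsors, Sponsors's earliest start moves from 7 to 0.
After: Schedule→Keynotes→AVSetup = 8+6+2 = 16 → 16 weeks.

16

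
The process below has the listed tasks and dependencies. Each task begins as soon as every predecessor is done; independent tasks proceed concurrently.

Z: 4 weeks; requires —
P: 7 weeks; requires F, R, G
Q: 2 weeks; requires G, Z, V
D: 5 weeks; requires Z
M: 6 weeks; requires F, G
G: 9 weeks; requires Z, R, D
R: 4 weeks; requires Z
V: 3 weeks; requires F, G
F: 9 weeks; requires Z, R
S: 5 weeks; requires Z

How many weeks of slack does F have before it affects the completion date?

Z→D→G→P = 4+5+9+7 = 25 sets the makespan at 25 weeks.
Longest path through F: 24 weeks (earliest finish 17, latest finish 18).
So F can slip 18 − 17 = 1 week.

1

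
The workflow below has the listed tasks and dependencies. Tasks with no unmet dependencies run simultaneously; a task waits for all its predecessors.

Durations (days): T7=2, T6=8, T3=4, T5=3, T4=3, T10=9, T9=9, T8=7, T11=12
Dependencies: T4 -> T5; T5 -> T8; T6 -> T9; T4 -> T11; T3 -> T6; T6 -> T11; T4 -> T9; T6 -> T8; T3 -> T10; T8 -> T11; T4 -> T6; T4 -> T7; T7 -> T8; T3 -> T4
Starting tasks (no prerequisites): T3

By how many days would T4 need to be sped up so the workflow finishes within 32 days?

2

Current finish: 34 days; target: 32.
T4 is on every critical path, so each day cut from T4 cuts the finish by one (this holds down to a finish of 32).
Need 34 − 32 = 2 days off T4 → T4 becomes 1 day, finish becomes 32.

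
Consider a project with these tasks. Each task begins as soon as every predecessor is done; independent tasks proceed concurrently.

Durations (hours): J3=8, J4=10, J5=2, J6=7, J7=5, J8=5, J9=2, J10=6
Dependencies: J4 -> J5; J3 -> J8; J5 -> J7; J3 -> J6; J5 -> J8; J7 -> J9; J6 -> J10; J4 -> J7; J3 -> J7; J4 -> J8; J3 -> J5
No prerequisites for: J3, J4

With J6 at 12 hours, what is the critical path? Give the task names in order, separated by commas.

Actual critical path: J3→J6→J10 = 8+7+6 = 21 ⇒ 21 hours.
Since J6 is critical, the +5 change carries straight to that chain (now 26 hours).
That remains the longest chain; total 26 hours.

J3, J6, J10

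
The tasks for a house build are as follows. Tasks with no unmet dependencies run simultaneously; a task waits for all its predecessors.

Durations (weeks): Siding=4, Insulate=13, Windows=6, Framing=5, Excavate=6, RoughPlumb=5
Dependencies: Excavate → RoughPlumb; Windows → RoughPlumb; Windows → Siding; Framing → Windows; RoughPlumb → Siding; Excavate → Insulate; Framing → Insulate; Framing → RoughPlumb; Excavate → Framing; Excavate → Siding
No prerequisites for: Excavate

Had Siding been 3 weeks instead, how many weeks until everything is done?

25

Actual critical path: Excavate→Framing→Windows→RoughPlumb→Siding = 6+5+6+5+4 = 26 ⇒ 26 weeks.
Siding lies on that path, so at 3 weeks the path becomes 25 weeks.
No other chain overtakes it, so the finish is 25 weeks.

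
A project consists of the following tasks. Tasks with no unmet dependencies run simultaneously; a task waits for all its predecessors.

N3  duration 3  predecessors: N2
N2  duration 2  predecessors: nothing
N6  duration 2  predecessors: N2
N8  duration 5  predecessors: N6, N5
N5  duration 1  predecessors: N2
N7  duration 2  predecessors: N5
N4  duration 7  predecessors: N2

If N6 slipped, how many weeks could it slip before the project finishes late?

0

The longest chain is N2→N4 = 2+7 = 9; overall finish 9 weeks.
Longest path through N6: 9 weeks (earliest finish 4, latest finish 4).
So N6 can slip 4 − 4 = 0 weeks.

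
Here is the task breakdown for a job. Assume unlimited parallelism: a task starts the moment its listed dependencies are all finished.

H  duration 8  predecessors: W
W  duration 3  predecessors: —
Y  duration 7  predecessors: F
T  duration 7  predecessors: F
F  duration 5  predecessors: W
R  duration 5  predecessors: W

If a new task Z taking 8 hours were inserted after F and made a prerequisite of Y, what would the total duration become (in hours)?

23

Originally the plan takes 15 hours.
With Z inserted, Y now waits for max(F, Z).
New critical path: W→F→Z→Y = 3+5+8+7 = 23 ⇒ 23 hours.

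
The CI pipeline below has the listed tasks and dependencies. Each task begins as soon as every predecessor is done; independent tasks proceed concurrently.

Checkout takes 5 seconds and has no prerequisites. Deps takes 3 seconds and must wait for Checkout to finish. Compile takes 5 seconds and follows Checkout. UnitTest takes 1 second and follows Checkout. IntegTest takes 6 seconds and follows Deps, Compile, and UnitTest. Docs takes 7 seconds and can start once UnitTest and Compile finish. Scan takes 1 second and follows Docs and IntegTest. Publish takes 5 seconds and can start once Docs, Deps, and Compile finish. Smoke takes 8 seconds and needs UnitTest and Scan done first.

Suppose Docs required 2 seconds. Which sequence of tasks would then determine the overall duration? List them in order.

Baseline: Checkout→Compile→Docs→Scan→Smoke = 5+5+7+1+8 = 26 → 26 seconds.
Docs lies on that path, so at 2 seconds the path becomes 21 seconds.
Now Checkout→Compile→IntegTest→Scan→Smoke = 5+5+6+1+8 = 25 is longest, so the finish becomes 25 seconds.

Checkout, Compile, IntegTest, Scan, Smoke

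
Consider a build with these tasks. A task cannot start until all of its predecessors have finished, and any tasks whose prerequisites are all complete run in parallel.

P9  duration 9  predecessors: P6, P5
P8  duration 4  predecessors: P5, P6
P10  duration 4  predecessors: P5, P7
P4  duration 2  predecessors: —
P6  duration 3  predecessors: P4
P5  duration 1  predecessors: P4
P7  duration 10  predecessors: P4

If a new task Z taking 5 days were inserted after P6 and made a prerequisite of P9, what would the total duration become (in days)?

19

Originally the plan takes 16 days.
With Z inserted, P9 now waits for max(P6, P5, Z).
New critical path: P4→P6→Z→P9 = 2+3+5+9 = 19 ⇒ 19 days.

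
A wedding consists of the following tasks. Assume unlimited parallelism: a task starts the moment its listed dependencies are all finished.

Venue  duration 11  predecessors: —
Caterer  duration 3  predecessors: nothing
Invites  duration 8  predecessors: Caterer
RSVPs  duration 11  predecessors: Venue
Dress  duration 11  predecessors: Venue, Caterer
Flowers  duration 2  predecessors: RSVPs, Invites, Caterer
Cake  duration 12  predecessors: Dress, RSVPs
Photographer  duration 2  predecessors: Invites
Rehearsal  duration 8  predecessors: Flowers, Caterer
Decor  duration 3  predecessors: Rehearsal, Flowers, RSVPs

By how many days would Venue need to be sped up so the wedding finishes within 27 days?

8

Current finish: 35 days; target: 27.
Venue is on every critical path, so each day cut from Venue cuts the finish by one (this holds down to a finish of 26).
Need 35 − 27 = 8 days off Venue → Venue becomes 3 days, finish becomes 27.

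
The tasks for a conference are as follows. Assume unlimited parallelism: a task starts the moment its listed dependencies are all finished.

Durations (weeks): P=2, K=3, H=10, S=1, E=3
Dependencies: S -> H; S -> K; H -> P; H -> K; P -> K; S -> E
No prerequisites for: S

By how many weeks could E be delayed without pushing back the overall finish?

Critical path: S→H→P→K = 1+10+2+3 = 16, so the finish is 16 weeks.
Longest path through E: 4 weeks (earliest finish 4, latest finish 16).
So E can slip 16 − 4 = 12 weeks.

12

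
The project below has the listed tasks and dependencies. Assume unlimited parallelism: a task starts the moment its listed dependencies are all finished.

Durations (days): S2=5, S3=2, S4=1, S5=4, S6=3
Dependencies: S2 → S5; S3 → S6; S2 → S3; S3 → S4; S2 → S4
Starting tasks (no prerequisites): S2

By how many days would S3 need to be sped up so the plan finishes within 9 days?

Current finish: 10 days; target: 9.
S3 is on every critical path, so each day cut from S3 cuts the finish by one (this holds down to a finish of 9).
Need 10 − 9 = 1 day off S3 → S3 becomes 1 day, finish becomes 9.

1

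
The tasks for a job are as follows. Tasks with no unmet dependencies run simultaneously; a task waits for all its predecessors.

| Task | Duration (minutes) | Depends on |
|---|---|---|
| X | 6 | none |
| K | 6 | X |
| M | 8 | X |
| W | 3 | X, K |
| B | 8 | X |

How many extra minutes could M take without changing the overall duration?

1

X→K→W = 6+6+3 = 15 sets the makespan at 15 minutes.
Longest path through M: 14 minutes (earliest finish 14, latest finish 15).
Slack of M = 7 − 6 = 1 minute.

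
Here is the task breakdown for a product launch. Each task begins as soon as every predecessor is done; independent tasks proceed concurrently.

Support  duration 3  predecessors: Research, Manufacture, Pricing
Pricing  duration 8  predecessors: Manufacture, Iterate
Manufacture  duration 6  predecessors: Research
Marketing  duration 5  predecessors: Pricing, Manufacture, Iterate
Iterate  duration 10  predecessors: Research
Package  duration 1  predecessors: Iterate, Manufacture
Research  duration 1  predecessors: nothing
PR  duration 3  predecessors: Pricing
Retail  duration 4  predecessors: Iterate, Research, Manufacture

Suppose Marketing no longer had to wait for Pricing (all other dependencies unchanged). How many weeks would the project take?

22

With the dependency in place, Research→Iterate→Pricing→Marketing = 1+10+8+5 = 24 sets the finish at 24 weeks.
Without Pricing→Marketing, Marketing's earliest start moves from 19 to 11.
After: Research→Iterate→Pricing→PR = 1+10+8+3 = 22 → 22 weeks.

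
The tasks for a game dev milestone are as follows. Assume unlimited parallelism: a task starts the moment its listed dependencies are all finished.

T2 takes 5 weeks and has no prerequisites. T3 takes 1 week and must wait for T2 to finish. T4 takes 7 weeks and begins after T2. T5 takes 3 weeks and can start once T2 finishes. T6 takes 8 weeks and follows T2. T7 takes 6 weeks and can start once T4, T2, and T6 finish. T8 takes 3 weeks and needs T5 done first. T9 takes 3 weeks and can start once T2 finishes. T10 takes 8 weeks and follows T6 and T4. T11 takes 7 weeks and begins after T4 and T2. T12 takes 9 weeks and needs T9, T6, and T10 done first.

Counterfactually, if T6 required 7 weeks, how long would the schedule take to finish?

29

Baseline: T2→T6→T10→T12 = 5+8+8+9 = 30 → 30 weeks.
T6 is on the critical path; changing it to 7 makes that path 29 weeks.
Now T2→T4→T10→T12 = 5+7+8+9 = 29 is longest, so the finish becomes 29 weeks.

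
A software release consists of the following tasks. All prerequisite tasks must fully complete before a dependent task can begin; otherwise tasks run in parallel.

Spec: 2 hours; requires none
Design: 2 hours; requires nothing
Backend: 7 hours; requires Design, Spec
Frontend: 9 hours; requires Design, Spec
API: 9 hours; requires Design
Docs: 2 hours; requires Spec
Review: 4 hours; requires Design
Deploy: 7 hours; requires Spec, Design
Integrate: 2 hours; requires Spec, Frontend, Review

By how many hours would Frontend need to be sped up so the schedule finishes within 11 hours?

Current finish: 13 hours; target: 11.
Frontend is on every critical path, so each hour cut from Frontend cuts the finish by one (this holds down to a finish of 11).
Need 13 − 11 = 2 hours off Frontend → Frontend becomes 7 hours, finish becomes 11.

2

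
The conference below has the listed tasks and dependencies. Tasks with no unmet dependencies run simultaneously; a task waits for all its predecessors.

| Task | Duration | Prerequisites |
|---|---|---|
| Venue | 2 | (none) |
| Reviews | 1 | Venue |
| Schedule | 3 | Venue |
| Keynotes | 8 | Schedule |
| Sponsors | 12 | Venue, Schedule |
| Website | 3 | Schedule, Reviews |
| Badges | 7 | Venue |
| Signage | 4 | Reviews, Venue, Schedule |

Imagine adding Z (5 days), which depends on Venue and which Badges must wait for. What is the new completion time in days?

Originally the plan takes 17 days.
With Z inserted, Badges now waits for max(Venue, Z).
New critical path: Venue→Schedule→Sponsors = 2+3+12 = 17 ⇒ 17 days.

17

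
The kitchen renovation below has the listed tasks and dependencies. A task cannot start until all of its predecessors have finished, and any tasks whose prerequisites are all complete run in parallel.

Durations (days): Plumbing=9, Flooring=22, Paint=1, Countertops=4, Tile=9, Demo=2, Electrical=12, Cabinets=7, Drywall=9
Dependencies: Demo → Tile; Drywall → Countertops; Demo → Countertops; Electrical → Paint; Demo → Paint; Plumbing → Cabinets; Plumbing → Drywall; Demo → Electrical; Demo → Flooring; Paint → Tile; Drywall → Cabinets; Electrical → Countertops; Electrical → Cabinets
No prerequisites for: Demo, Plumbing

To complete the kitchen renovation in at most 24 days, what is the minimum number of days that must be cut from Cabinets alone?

Current finish: 25 days; target: 24.
Cabinets is on every critical path, so each day cut from Cabinets cuts the finish by one (this holds down to a finish of 24).
Need 25 − 24 = 1 day off Cabinets → Cabinets becomes 6 days, finish becomes 24.

1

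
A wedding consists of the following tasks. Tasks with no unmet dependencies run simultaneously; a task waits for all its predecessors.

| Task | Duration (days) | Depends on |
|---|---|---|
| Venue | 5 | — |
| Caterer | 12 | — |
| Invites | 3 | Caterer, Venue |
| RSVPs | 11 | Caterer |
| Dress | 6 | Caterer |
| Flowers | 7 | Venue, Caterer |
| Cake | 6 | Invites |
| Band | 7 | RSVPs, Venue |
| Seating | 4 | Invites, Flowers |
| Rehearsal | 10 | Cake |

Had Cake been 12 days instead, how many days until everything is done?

37

The binding path is Caterer→Invites→Cake→Rehearsal = 12+3+6+10 = 31; finish at 31 days.
Since Cake is critical, the +6 change carries straight to that chain (now 37 days).
That remains the longest chain; total 37 days.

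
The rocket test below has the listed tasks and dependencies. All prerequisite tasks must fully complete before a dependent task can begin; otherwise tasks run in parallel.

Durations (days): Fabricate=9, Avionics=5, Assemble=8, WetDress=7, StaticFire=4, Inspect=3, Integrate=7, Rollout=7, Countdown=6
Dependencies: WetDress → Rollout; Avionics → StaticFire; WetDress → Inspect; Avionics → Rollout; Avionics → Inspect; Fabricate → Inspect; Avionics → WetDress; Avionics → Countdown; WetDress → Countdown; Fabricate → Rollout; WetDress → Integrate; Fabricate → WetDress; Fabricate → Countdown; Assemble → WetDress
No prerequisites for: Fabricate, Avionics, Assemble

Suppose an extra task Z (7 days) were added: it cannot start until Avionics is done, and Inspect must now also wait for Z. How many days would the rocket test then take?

Originally the rocket test takes 23 days.
With Z inserted, Inspect now waits for max(Fabricate, Avionics, WetDress, Z).
New critical path: Fabricate→WetDress→Integrate = 9+7+7 = 23 ⇒ 23 days.

23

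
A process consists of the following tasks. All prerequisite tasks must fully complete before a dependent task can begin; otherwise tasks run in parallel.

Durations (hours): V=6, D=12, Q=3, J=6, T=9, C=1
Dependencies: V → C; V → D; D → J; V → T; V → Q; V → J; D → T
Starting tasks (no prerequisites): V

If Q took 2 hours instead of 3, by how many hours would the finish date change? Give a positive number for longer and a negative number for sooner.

Critical path before the change: V→D→T = 6+12+9 = 27 giving 27 hours.
The longest path through Q is only 9 hours, so Q has float 18.
No other chain overtakes it, so the finish is 27 hours.
Change in finish: 27 − 27 = +0 hours.

0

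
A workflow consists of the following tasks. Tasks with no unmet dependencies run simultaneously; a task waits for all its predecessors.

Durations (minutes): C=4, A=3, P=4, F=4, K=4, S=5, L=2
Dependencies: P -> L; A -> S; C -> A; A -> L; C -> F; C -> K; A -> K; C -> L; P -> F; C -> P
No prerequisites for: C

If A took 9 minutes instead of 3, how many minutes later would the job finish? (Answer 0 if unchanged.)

6

Baseline: C→A→S = 4+3+5 = 12 → 12 minutes.
A is on the critical path; changing it to 9 makes that path 18 minutes.
That remains the longest chain; total 18 minutes.
Change in finish: 18 − 12 = +6 minutes.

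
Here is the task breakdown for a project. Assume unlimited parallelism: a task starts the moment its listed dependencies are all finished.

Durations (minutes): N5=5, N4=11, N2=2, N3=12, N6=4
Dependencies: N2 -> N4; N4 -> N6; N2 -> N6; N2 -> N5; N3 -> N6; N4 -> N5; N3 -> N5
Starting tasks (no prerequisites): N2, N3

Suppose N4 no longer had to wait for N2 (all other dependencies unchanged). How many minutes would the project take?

17

Original critical path: N2→N4→N5 = 2+11+5 = 18 ⇒ 18 minutes.
Without N2→N4, N4's earliest start moves from 2 to 0.
The longest chain is now N3→N5 = 12+5 = 17, so the project takes 17 minutes.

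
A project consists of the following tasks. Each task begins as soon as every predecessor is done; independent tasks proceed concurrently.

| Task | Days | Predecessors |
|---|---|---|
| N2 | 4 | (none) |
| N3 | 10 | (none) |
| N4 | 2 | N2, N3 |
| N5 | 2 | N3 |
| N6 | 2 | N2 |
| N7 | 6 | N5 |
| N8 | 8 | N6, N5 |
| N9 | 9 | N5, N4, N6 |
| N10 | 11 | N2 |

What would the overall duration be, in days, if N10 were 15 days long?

21

The binding path is N3→N4→N9 = 10+2+9 = 21; finish at 21 days.
N10 is off the critical path — its longest chain is 15 days, giving 6 of slack.
That remains the longest chain; total 21 days.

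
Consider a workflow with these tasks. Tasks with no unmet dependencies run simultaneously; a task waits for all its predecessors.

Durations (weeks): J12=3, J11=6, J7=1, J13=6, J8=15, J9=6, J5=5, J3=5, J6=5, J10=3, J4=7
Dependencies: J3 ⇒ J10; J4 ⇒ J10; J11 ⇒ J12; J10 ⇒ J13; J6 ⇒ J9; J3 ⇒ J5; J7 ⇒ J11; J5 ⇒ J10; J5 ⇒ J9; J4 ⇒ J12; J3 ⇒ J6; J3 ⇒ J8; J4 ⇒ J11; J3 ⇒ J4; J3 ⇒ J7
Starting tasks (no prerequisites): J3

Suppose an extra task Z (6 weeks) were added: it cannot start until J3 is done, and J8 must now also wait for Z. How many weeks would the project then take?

Originally the project takes 21 weeks.
With Z inserted, J8 now waits for max(J3, Z).
New critical path: J3→Z→J8 = 5+6+15 = 26 ⇒ 26 weeks.

26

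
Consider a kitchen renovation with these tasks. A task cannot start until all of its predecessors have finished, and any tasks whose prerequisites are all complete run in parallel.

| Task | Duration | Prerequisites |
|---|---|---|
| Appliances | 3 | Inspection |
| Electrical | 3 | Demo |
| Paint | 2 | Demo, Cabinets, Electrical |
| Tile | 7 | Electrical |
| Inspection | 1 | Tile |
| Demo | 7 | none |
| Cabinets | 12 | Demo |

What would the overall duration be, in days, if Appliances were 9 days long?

27

Actual critical path: Demo→Electrical→Tile→Inspection→Appliances = 7+3+7+1+3 = 21 ⇒ 21 days.
Since Appliances is critical, the +6 change carries straight to that chain (now 27 days).
The critical path is still Demo→Electrical→Tile→Inspection→Appliances; finish is now 27 days.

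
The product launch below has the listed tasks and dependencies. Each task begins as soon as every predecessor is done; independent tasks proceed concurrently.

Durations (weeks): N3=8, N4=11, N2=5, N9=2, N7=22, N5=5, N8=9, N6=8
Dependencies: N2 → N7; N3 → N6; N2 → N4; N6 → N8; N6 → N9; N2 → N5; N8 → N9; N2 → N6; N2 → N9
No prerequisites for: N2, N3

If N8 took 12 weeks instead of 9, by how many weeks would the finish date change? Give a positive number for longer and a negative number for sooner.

Critical path before the change: N3→N6→N8→N9 = 8+8+9+2 = 27 giving 27 weeks.
N8 is on the critical path; changing it to 12 makes that path 30 weeks.
The critical path is still N3→N6→N8→N9; finish is now 30 weeks.
Change in finish: 30 − 27 = +3 weeks.

3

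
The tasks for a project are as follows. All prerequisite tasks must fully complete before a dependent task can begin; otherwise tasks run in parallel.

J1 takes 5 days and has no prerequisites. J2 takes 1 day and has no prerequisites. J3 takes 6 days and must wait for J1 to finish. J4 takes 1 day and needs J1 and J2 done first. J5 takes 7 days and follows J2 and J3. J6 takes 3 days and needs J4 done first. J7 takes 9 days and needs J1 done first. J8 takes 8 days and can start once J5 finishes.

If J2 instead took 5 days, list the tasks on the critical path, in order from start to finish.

J1, J3, J5, J8

Actual critical path: J1→J3→J5→J8 = 5+6+7+8 = 26 ⇒ 26 days.
J2 is off the critical path — its longest chain is 16 days, giving 10 of slack.
That remains the longest chain; total 26 days.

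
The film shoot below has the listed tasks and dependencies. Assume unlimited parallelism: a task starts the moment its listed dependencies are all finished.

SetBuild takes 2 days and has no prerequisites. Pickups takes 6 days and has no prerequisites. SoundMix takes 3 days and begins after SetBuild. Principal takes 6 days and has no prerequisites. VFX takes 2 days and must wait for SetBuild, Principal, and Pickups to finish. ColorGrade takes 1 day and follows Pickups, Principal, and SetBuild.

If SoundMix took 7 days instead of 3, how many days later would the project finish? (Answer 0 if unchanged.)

Baseline: Principal→VFX = 6+2 = 8 → 8 days.
SoundMix has 3 days of float (longest path through it is 5).
New critical path: SetBuild→SoundMix = 2+7 = 9 ⇒ 9 days.
Change in finish: 9 − 8 = +1 days.

1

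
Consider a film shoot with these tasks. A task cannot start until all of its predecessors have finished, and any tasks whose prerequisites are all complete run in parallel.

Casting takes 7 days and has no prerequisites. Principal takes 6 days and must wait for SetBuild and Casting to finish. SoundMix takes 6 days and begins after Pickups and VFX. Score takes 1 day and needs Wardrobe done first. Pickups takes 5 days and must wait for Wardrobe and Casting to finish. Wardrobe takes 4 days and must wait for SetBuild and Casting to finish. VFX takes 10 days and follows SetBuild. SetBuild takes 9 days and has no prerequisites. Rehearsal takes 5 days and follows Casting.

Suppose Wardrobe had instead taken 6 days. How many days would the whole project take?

Critical path before the change: SetBuild→VFX→SoundMix = 9+10+6 = 25 giving 25 days.
Wardrobe has 1 day of float (longest path through it is 24).
The binding chain switches to SetBuild→Wardrobe→Pickups→SoundMix = 9+6+5+6 = 26; finish 26 days.

26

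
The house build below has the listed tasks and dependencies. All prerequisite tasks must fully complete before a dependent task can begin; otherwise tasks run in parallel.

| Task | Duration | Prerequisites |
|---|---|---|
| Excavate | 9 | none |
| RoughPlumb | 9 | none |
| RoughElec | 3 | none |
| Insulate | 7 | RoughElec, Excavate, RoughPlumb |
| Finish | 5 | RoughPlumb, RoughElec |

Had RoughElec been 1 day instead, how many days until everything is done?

Critical path before the change: Excavate→Insulate = 9+7 = 16 giving 16 days.
RoughElec has 6 days of float (longest path through it is 10).
No other chain overtakes it, so the finish is 16 days.

16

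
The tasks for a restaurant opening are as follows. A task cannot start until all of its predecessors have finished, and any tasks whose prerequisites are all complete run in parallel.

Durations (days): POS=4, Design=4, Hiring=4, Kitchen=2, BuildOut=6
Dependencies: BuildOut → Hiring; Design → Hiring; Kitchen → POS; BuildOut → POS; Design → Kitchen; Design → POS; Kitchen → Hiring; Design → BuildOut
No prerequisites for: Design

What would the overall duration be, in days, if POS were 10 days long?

20

As given, the longest chain is Design→BuildOut→POS = 4+6+4 = 14, so the finish is 14 days.
POS lies on that path, so at 10 days the path becomes 20 days.
No other chain overtakes it, so the finish is 20 days.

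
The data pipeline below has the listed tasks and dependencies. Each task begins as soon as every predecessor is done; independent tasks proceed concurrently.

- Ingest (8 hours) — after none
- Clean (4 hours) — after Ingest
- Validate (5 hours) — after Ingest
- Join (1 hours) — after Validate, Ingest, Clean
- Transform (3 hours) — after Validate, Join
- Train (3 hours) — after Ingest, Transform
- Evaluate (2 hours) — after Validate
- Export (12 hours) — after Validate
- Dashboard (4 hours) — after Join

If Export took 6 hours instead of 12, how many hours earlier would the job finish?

5

Critical path before the change: Ingest→Validate→Export = 8+5+12 = 25 giving 25 hours.
Export is on the critical path; changing it to 6 makes that path 19 hours.
Now Ingest→Validate→Join→Transform→Train = 8+5+1+3+3 = 20 is longest, so the finish becomes 20 hours.
Change in finish: 20 − 25 = -5 hours.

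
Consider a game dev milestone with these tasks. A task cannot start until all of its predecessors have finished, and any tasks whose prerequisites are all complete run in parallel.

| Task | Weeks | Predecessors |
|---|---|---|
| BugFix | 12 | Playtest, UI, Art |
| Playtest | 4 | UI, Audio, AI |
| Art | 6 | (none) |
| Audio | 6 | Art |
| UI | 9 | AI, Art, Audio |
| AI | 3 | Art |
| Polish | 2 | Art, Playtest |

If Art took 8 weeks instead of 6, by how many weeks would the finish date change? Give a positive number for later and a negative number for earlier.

Actual critical path: Art→Audio→UI→Playtest→BugFix = 6+6+9+4+12 = 37 ⇒ 37 weeks.
Since Art is critical, the +2 change carries straight to that chain (now 39 weeks).
That remains the longest chain; total 39 weeks.
Change in finish: 39 − 37 = +2 weeks.

2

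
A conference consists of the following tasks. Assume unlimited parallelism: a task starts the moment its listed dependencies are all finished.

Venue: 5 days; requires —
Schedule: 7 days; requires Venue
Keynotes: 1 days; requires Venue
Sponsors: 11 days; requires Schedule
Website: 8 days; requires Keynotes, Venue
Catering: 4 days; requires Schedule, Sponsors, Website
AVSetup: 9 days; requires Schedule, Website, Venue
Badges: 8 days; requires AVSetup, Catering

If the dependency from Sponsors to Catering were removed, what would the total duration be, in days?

Before: longest chain Venue→Schedule→Sponsors→Catering→Badges = 5+7+11+4+8 = 35, finish 35.
Without Sponsors→Catering, Catering's earliest start moves from 23 to 14.
The longest chain is now Venue→Keynotes→Website→AVSetup→Badges = 5+1+8+9+8 = 31, so the conference takes 31 days.

31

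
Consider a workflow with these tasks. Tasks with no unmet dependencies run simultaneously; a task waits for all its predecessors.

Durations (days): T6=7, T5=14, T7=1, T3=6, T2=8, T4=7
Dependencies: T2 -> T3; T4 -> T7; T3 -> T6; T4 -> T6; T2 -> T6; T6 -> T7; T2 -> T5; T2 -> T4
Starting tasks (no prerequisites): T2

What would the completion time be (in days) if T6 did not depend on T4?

Before: longest chain T2→T4→T6→T7 = 8+7+7+1 = 23, finish 23.
Without T4→T6, T6's earliest start moves from 15 to 14.
The longest chain is now T2→T3→T6→T7 = 8+6+7+1 = 22, so the plan takes 22 days.

22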